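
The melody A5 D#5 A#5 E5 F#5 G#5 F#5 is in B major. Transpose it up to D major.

C6 F#5 C#6 G5 A5 B5 A5

B major to D major up is a minor third, so every note moves up by that interval.
A5 -> C6
D#5 -> F#5
A#5 -> C#6
E5 -> G5
F#5 -> A5
G#5 -> B5
F#5 -> A5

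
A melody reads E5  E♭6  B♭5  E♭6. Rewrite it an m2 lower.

D#5 D6 A5 D6

E5 gives D#5
Eb6 gives D6
Bb5 gives A5
Eb6 gives D6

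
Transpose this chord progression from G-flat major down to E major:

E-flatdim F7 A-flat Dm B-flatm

G-flat major down to E major is a diminished third; each chord root moves by that interval while the quality stays the same.
E-flatdim: root E-flat down a diminished third → C#, giving C#dim.
F7: root F down a diminished third → D#, giving D#7.
A-flat: root A-flat down a diminished third → F#, giving F#.
Dm: root D down a diminished third → B#, giving B#m.
B-flatm: root B-flat down a diminished third → G#, giving G#m.

C#dim D#7 F# B#m G#m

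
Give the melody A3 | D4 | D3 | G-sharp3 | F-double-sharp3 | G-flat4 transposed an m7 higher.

A3 gives G4
D4 gives C5
D3 gives C4
G#3 gives F#4
F##3 gives E#4
Gb4 gives Fb5

G4 C5 C4 F#4 E#4 Fb5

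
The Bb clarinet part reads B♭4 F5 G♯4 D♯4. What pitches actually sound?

The Bb clarinet sounds a major second below written, so transpose each written note down a major second.
Bb4 gives Ab4
F5 gives Eb5
G#4 gives F#4
D#4 gives C#4

Ab4 Eb5 F#4 C#4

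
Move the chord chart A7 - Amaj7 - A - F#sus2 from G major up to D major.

G major up to D major is a perfect fifth; each chord root moves by that interval while the quality stays the same.
A7: root A up a perfect fifth → E, giving E7.
Amaj7: root A up a perfect fifth → E, giving Emaj7.
A: root A up a perfect fifth → E, giving E.
F#sus2: root F# up a perfect fifth → C#, giving C#sus2.

E7 Emaj7 E C#sus2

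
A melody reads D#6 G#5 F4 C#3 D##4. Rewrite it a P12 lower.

G#4 C#4 Bb2 F#1 G##2

A perfect twelfth down from D#6 gives G#4.
G#5 down a perfect twelfth is C#4.
F4: a twelfth down reaches B, and 19 semitones makes it Bb2.
C#3: a twelfth down reaches F, and 19 semitones makes it F#1.
A perfect twelfth down from D##4 gives G##2.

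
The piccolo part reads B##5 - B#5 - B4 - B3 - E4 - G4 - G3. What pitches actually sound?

B##6 B#6 B5 B4 E5 G5 G4

The piccolo sounds a perfect octave above written, so transpose each written note up a perfect octave.
B##5 becomes B##6
B#5 becomes B#6
B4 becomes B5
B3 becomes B4
E4 becomes E5
G4 becomes G5
G3 becomes G4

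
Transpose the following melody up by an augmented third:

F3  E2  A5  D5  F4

A#3 G##2 C##6 F##5 A#4

F3 -> A#3
E2 -> G##2
A5 -> C##6
D5 -> F##5
F4 -> A#4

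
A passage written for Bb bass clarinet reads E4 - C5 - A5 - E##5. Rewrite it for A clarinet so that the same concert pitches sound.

First find concert pitch: the Bb bass clarinet sounds a major ninth below written, so E4 C5 A5 E##5 sounds D3 Bb3 G4 D##4.
Then write for A clarinet: it sounds a minor third below written, so the part must be a minor third above concert.
D3 → F3
Bb3 → Db4
G4 → Bb4
D##4 → F##4

F3 Db4 Bb4 F##4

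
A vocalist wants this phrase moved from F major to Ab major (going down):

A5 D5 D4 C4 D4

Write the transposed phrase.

From F down to Ab is a major sixth; apply that to each pitch.
A5 to C5
D5 to F4
D4 to F3
C4 to Eb3
D4 to F3

C5 F4 F3 Eb3 F3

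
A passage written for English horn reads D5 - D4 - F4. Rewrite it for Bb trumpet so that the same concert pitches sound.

A4 A3 C4

First find concert pitch: the English horn sounds a perfect fifth below written, so D5 D4 F4 sounds G4 G3 Bb3.
Then write for Bb trumpet: it sounds a major second below written, so the part must be a major second above concert.
G4 → A4
G3 → A3
Bb3 → C4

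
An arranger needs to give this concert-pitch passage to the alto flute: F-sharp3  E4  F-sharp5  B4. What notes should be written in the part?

Written C4 sounds as G3 on the alto flute, so concert pitches are written a perfect fourth up.
F#3 gives B3
E4 gives A4
F#5 gives B5
B4 gives E5

B3 A4 B5 E5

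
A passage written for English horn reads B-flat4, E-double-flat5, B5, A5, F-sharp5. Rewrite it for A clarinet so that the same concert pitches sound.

Gb4 Cbb5 G5 F5 D5

First find concert pitch: the English horn sounds a perfect fifth below written, so B-flat4 E-double-flat5 B5 A5 F-sharp5 sounds Eb4 Abb4 E5 D5 B4.
Then write for A clarinet: it sounds a minor third below written, so the part must be a minor third above concert.
Eb4 → Gb4
Abb4 → Cbb5
E5 → G5
D5 → F5
B4 → D5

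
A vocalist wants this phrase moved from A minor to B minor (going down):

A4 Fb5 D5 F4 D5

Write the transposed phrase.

B3 Gb4 E4 G3 E4

A minor to B minor down is a minor seventh, so every note moves down by that interval.
A4 -> B3
Fb5 -> Gb4
D5 -> E4
F4 -> G3
D5 -> E4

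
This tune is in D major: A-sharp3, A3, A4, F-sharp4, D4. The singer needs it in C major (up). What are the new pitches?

G#4 G4 G5 E5 C5

D major to C major up is a minor seventh, so every note moves up by that interval.
A#3 to G#4
A3 to G4
A4 to G5
F#4 to E5
D4 to C5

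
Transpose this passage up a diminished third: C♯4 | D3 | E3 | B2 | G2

Eb4 Fb3 Gb3 Db3 Bbb2

A diminished third up from C#4 gives Eb4.
D3 up a diminished third is Fb3.
E3: a third up reaches G, and 2 semitones makes it Gb3.
B2 up a diminished third is Db3.
A diminished third up from G2 gives Bbb2.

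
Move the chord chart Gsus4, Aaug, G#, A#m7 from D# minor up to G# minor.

Csus4 Daug C# D#m7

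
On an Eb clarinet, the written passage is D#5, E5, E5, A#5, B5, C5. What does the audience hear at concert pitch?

Written C4 on the Eb clarinet sounds as Eb4, a minor third higher; apply that shift to every note.
D#5 -> F#5
E5 -> G5
E5 -> G5
A#5 -> C#6
B5 -> D6
C5 -> Eb5

F#5 G5 G5 C#6 D6 Eb5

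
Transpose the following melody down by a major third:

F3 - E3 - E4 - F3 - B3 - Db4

Db3 C3 C4 Db3 G3 Bbb3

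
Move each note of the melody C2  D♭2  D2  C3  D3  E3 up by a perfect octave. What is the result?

C3 Db3 D3 C4 D4 E4

C2: an octave up reaches C, and 12 semitones makes it C3.
Db2 up a perfect octave is Db3.
D2 up a perfect octave is D3.
C3: an octave up reaches C, and 12 semitones makes it C4.
D3 up a perfect octave is D4.
E3: an octave up reaches E, and 12 semitones makes it E4.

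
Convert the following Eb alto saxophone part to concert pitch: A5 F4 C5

C5 Ab3 Eb4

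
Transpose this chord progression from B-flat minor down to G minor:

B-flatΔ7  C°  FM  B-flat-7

GΔ7 A° DM G-7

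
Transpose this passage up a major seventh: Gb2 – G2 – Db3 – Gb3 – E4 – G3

F3 F#3 C4 F4 D#5 F#4

Gb2 -> F3
G2 -> F#3
Db3 -> C4
Gb3 -> F4
E4 -> D#5
G3 -> F#4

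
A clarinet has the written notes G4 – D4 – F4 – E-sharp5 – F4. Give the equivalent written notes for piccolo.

E3 B2 D3 C##4 D3

First find concert pitch: the A clarinet sounds a minor third below written, so G4 D4 F4 E-sharp5 F4 sounds E4 B3 D4 C##5 D4.
Then write for piccolo: it sounds a perfect octave above written, so the part must be a perfect octave below concert.
E4 → E3
B3 → B2
D4 → D3
C##5 → C##4
D4 → D3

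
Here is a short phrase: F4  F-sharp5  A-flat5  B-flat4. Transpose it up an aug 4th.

F4 -> B4
F#5 -> B#5
Ab5 -> D6
Bb4 -> E5

B4 B#5 D6 E5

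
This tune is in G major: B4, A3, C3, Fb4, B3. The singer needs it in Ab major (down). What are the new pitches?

C4 Bb2 Db2 Gbb3 C3

G major to Ab major down is a major seventh, so every note moves down by that interval.
B4 -> C4
A3 -> Bb2
C3 -> Db2
Fb4 -> Gbb3
B3 -> C3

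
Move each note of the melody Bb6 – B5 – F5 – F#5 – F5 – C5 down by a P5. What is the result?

Eb6 E5 Bb4 B4 Bb4 F4

Bb6 down a perfect fifth is Eb6.
B5 down a perfect fifth is E5.
F5: a fifth down reaches B, and 7 semitones makes it Bb4.
F#5: a fifth down reaches B, and 7 semitones makes it B4.
F5 down a perfect fifth is Bb4.
A perfect fifth down from C5 gives F4.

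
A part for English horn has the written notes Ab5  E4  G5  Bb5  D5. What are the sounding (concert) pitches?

Db5 A3 C5 Eb5 G4

Written C4 on the English horn sounds as F3, a perfect fifth lower; apply that shift to every note.
Ab5 becomes Db5
E4 becomes A3
G5 becomes C5
Bb5 becomes Eb5
D5 becomes G4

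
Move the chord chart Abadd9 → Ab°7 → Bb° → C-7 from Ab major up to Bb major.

Ab major up to Bb major is a major second; each chord root moves by that interval while the quality stays the same.
Abadd9: root Ab up a major second → Bb, giving Bbadd9.
Ab°7: root Ab up a major second → Bb, giving Bb°7.
Bb°: root Bb up a major second → C, giving C°.
C-7: root C up a major second → D, giving D-7.

Bbadd9 Bb°7 C° D-7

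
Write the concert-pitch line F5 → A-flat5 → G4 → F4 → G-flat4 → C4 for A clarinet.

Ab5 Cb6 Bb4 Ab4 Bbb4 Eb4

Written C4 sounds as A3 on the A clarinet, so concert pitches are written a minor third up.
F5 gives Ab5
Ab5 gives Cb6
G4 gives Bb4
F4 gives Ab4
Gb4 gives Bbb4
C4 gives Eb4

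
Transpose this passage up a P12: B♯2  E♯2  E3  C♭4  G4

F##4 B#3 B4 Gb5 D6

B#2 → F##4
E#2 → B#3
E3 → B4
Cb4 → Gb5
G4 → D6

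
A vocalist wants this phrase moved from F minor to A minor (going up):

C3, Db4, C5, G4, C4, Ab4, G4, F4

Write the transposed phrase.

E3 F4 E5 B4 E4 C5 B4 A4

F minor to A minor up is a major third, so every note moves up by that interval.
C3 → E3
Db4 → F4
C5 → E5
G4 → B4
C4 → E4
Ab4 → C5
G4 → B4
F4 → A4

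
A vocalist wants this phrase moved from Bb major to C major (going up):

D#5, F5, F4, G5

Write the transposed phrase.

Bb major to C major up is a major second, so every note moves up by that interval.
D#5 → E#5
F5 → G5
F4 → G4
G5 → A5

E#5 G5 G4 A5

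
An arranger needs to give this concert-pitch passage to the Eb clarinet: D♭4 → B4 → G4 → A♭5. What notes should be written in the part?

Bb3 G#4 E4 F5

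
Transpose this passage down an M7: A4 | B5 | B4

Bb3 C5 C4

A4 down a major seventh is Bb3.
B5 down a major seventh is C5.
A major seventh down from B4 gives C4.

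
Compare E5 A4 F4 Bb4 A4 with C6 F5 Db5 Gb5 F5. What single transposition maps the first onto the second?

Take the first pair: E5 → C6. E to C spans 6 letter names, so the interval is some kind of sixth.
E5 to C6 is 8 semitones, which makes it a minor sixth; the second version is higher, so the direction is up.
Checking another pair — A4 → F5 — gives the same interval.

up a minor sixth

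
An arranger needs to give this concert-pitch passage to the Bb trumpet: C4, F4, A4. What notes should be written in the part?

D4 G4 B4

Written C4 sounds as Bb3 on the Bb trumpet, so concert pitches are written a major second up.
C4 to D4
F4 to G4
A4 to B4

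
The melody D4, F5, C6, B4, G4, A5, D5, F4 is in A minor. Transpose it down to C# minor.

A minor to C# minor down is a minor sixth, so every note moves down by that interval.
D4 gives F#3
F5 gives A4
C6 gives E5
B4 gives D#4
G4 gives B3
A5 gives C#5
D5 gives F#4
F4 gives A3

F#3 A4 E5 D#4 B3 C#5 F#4 A3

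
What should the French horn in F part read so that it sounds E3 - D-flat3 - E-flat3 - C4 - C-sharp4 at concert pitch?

The French horn in F sounds a perfect fifth below written, so the written part must be a perfect fifth above concert — transpose each note up.
E3 to B3
Db3 to Ab3
Eb3 to Bb3
C4 to G4
C#4 to G#4

B3 Ab3 Bb3 G4 G#4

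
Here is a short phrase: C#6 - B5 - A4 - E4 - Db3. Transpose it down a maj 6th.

E5 D5 C4 G3 Fb2

C#6 gives E5
B5 gives D5
A4 gives C4
E4 gives G3
Db3 gives Fb2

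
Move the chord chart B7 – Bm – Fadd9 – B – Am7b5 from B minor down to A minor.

A7 Am Ebadd9 A Gm7b5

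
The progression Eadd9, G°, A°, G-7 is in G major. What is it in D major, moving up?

Badd9 D° E° D-7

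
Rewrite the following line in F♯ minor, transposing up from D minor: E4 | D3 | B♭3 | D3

From D up to F♯ is a major third; apply that to each pitch.
E4 becomes G#4
D3 becomes F#3
Bb3 becomes D4
D3 becomes F#3

G#4 F#3 D4 F#3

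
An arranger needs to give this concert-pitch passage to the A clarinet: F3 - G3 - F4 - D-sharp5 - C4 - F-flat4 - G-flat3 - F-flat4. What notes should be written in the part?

Ab3 Bb3 Ab4 F#5 Eb4 Abb4 Bbb3 Abb4

The A clarinet sounds a minor third below written, so the written part must be a minor third above concert — transpose each note up.
F3 to Ab3
G3 to Bb3
F4 to Ab4
D#5 to F#5
C4 to Eb4
Fb4 to Abb4
Gb3 to Bbb3
Fb4 to Abb4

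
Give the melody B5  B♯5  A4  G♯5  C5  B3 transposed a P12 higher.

B5: a twelfth up reaches F, and 19 semitones makes it F#7.
B#5 up a perfect twelfth is F##7.
A4 up a perfect twelfth is E6.
G#5 up a perfect twelfth is D#7.
A perfect twelfth up from C5 gives G6.
B3 up a perfect twelfth is F#5.

F#7 F##7 E6 D#7 G6 F#5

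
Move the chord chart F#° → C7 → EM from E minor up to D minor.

E minor up to D minor is a minor seventh; each chord root moves by that interval while the quality stays the same.
F#°: root F# up a minor seventh → E, giving E°.
C7: root C up a minor seventh → Bb, giving Bb7.
EM: root E up a minor seventh → D, giving DM.

E° Bb7 DM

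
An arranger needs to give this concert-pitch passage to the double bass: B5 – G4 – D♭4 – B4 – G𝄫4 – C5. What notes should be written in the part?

The double bass sounds a perfect octave below written, so the written part must be a perfect octave above concert — transpose each note up.
B5 -> B6
G4 -> G5
Db4 -> Db5
B4 -> B5
Gbb4 -> Gbb5
C5 -> C6

B6 G5 Db5 B5 Gbb5 C6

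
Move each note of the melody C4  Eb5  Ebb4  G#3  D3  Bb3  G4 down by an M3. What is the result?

C4 gives Ab3
Eb5 gives Cb5
Ebb4 gives Cbb4
G#3 gives E3
D3 gives Bb2
Bb3 gives Gb3
G4 gives Eb4

Ab3 Cb5 Cbb4 E3 Bb2 Gb3 Eb4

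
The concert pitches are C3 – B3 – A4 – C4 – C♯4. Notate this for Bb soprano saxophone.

The Bb soprano saxophone sounds a major second below written, so the written part must be a major second above concert — transpose each note up.
C3 becomes D3
B3 becomes C#4
A4 becomes B4
C4 becomes D4
C#4 becomes D#4

D3 C#4 B4 D4 D#4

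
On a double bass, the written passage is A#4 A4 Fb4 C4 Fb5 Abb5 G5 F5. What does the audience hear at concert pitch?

A#3 A3 Fb3 C3 Fb4 Abb4 G4 F4

The double bass sounds a perfect octave below written, so transpose each written note down a perfect octave.
A#4 -> A#3
A4 -> A3
Fb4 -> Fb3
C4 -> C3
Fb5 -> Fb4
Abb5 -> Abb4
G5 -> G4
F5 -> F4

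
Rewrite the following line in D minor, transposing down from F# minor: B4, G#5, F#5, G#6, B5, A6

From F# down to D is a major third; apply that to each pitch.
B4 -> G4
G#5 -> E5
F#5 -> D5
G#6 -> E6
B5 -> G5
A6 -> F6

G4 E5 D5 E6 G5 F6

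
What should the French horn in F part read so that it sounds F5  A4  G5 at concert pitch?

C6 E5 D6

The French horn in F sounds a perfect fifth below written, so the written part must be a perfect fifth above concert — transpose each note up.
F5 gives C6
A4 gives E5
G5 gives D6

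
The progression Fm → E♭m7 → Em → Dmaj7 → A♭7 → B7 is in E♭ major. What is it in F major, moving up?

Gm Fm7 F#m Emaj7 Bb7 C#7

E♭ major up to F major is a major second; each chord root moves by that interval while the quality stays the same.
Fm: root F up a major second → G, giving Gm.
E♭m7: root E♭ up a major second → F, giving Fm7.
Em: root E up a major second → F#, giving F#m.
Dmaj7: root D up a major second → E, giving Emaj7.
A♭7: root A♭ up a major second → Bb, giving Bb7.
B7: root B up a major second → C#, giving C#7.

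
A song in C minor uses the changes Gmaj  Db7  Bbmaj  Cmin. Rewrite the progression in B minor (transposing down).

C minor down to B minor is a minor second; each chord root moves by that interval while the quality stays the same.
Gmaj: root G down a minor second → F#, giving F#maj.
Db7: root Db down a minor second → C, giving C7.
Bbmaj: root Bb down a minor second → A, giving Amaj.
Cmin: root C down a minor second → B, giving Bmin.

F#maj C7 Amaj Bmin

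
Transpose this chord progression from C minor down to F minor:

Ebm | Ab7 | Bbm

Abm Db7 Ebm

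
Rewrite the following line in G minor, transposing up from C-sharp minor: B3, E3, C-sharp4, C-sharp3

F4 Bb3 G4 G3

C-sharp minor to G minor up is a diminished fifth, so every note moves up by that interval.
B3 becomes F4
E3 becomes Bb3
C#4 becomes G4
C#3 becomes G3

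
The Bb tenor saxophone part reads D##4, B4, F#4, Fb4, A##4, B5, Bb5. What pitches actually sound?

C##3 A3 E3 Ebb3 G##3 A4 Ab4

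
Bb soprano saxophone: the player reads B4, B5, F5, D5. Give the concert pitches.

A4 A5 Eb5 C5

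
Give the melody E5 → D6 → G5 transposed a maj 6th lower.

G4 F5 Bb4

E5 gives G4
D6 gives F5
G5 gives Bb4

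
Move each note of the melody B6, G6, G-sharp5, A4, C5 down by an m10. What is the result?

G#5 E5 E#4 F#3 A3

A minor tenth down from B6 gives G#5.
G6 down a minor tenth is E5.
A minor tenth down from G#5 gives E#4.
A minor tenth down from A4 gives F#3.
A minor tenth down from C5 gives A3.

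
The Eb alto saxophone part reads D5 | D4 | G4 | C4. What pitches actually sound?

Written C4 on the Eb alto saxophone sounds as Eb3, a major sixth lower; apply that shift to every note.
D5 to F4
D4 to F3
G4 to Bb3
C4 to Eb3

F4 F3 Bb3 Eb3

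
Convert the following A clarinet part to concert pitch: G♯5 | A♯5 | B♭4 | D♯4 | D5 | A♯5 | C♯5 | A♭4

E#5 F##5 G4 B#3 B4 F##5 A#4 F4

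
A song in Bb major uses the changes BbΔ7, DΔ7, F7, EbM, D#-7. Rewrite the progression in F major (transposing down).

FΔ7 AΔ7 C7 BbM A#-7

Bb major down to F major is a perfect fourth; each chord root moves by that interval while the quality stays the same.
BbΔ7: root Bb down a perfect fourth → F, giving FΔ7.
DΔ7: root D down a perfect fourth → A, giving AΔ7.
F7: root F down a perfect fourth → C, giving C7.
EbM: root Eb down a perfect fourth → Bb, giving BbM.
D#-7: root D# down a perfect fourth → A#, giving A#-7.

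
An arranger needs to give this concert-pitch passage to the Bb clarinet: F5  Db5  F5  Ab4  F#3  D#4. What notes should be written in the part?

G5 Eb5 G5 Bb4 G#3 E#4

The Bb clarinet sounds a major second below written, so the written part must be a major second above concert — transpose each note up.
F5 to G5
Db5 to Eb5
F5 to G5
Ab4 to Bb4
F#3 to G#3
D#4 to E#4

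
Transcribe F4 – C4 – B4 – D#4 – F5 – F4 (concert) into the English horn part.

Written C4 sounds as F3 on the English horn, so concert pitches are written a perfect fifth up.
F4 to C5
C4 to G4
B4 to F#5
D#4 to A#4
F5 to C6
F4 to C5

C5 G4 F#5 A#4 C6 C5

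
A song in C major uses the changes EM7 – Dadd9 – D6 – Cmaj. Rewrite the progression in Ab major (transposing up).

CM7 Bbadd9 Bb6 Abmaj

C major up to Ab major is a minor sixth; each chord root moves by that interval while the quality stays the same.
EM7: root E up a minor sixth → C, giving CM7.
Dadd9: root D up a minor sixth → Bb, giving Bbadd9.
D6: root D up a minor sixth → Bb, giving Bb6.
Cmaj: root C up a minor sixth → Ab, giving Abmaj.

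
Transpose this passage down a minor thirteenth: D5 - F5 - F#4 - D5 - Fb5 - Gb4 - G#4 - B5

D5 gives F#3
F5 gives A3
F#4 gives A#2
D5 gives F#3
Fb5 gives Ab3
Gb4 gives Bb2
G#4 gives B#2
B5 gives D#4

F#3 A3 A#2 F#3 Ab3 Bb2 B#2 D#4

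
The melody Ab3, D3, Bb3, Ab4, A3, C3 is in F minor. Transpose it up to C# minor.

From F up to C# is an augmented fifth; apply that to each pitch.
Ab3 -> E4
D3 -> A#3
Bb3 -> F#4
Ab4 -> E5
A3 -> E#4
C3 -> G#3

E4 A#3 F#4 E5 E#4 G#3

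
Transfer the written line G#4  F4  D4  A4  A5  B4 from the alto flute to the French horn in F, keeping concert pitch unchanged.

A#4 G4 E4 B4 B5 C#5

First find concert pitch: the alto flute sounds a perfect fourth below written, so G#4 F4 D4 A4 A5 B4 sounds D#4 C4 A3 E4 E5 F#4.
Then write for French horn in F: it sounds a perfect fifth below written, so the part must be a perfect fifth above concert.
D#4 → A#4
C4 → G4
A3 → E4
E4 → B4
E5 → B5
F#4 → C#5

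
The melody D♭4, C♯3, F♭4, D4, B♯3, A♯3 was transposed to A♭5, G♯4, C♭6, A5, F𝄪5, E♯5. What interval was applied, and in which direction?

up a perfect twelfth

From Db4 to Ab5 is 12 letter names — a twelfth of some quality.
Db4 to Ab5 is 19 semitones, which makes it a perfect twelfth; the second version is higher, so the direction is up.
Checking another pair — A#3 → E#5 — gives the same interval.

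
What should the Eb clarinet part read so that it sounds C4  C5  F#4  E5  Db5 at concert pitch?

A3 A4 D#4 C#5 Bb4

Written C4 sounds as Eb4 on the Eb clarinet, so concert pitches are written a minor third down.
C4 gives A3
C5 gives A4
F#4 gives D#4
E5 gives C#5
Db5 gives Bb4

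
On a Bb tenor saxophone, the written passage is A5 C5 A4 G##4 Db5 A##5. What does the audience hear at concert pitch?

The Bb tenor saxophone sounds a major ninth below written, so transpose each written note down a major ninth.
A5 gives G4
C5 gives Bb3
A4 gives G3
G##4 gives F##3
Db5 gives Cb4
A##5 gives G##4

G4 Bb3 G3 F##3 Cb4 G##4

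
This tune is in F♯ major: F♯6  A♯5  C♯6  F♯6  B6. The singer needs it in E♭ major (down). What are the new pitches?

Eb6 G5 Bb5 Eb6 Ab6

F♯ major to E♭ major down is an augmented second, so every note moves down by that interval.
F#6 → Eb6
A#5 → G5
C#6 → Bb5
F#6 → Eb6
B6 → Ab6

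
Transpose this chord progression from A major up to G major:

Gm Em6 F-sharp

Fm Dm6 E

A major up to G major is a minor seventh; each chord root moves by that interval while the quality stays the same.
Gm: root G up a minor seventh → F, giving Fm.
Em6: root E up a minor seventh → D, giving Dm6.
F-sharp: root F-sharp up a minor seventh → E, giving E.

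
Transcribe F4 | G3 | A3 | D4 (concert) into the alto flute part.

The alto flute sounds a perfect fourth below written, so the written part must be a perfect fourth above concert — transpose each note up.
F4 -> Bb4
G3 -> C4
A3 -> D4
D4 -> G4

Bb4 C4 D4 G4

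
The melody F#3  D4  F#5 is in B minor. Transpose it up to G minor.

D4 Bb4 D6

From B up to G is a minor sixth; apply that to each pitch.
F#3 gives D4
D4 gives Bb4
F#5 gives D6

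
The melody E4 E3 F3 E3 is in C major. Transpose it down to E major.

G#3 G#2 A2 G#2

C major to E major down is a minor sixth, so every note moves down by that interval.
E4 -> G#3
E3 -> G#2
F3 -> A2
E3 -> G#2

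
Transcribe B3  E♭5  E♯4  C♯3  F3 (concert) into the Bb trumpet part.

C#4 F5 F##4 D#3 G3

The Bb trumpet sounds a major second below written, so the written part must be a major second above concert — transpose each note up.
B3 gives C#4
Eb5 gives F5
E#4 gives F##4
C#3 gives D#3
F3 gives G3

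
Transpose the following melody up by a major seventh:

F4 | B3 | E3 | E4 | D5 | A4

E5 A#4 D#4 D#5 C#6 G#5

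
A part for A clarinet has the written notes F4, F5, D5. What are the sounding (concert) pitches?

The A clarinet sounds a minor third below written, so transpose each written note down a minor third.
F4 gives D4
F5 gives D5
D5 gives B4

D4 D5 B4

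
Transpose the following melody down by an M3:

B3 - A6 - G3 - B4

G3 F6 Eb3 G4

B3 gives G3
A6 gives F6
G3 gives Eb3
B4 gives G4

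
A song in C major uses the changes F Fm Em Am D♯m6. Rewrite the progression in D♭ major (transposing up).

C major up to D♭ major is a minor second; each chord root moves by that interval while the quality stays the same.
F: root F up a minor second → Gb, giving Gb.
Fm: root F up a minor second → Gb, giving Gbm.
Em: root E up a minor second → F, giving Fm.
Am: root A up a minor second → Bb, giving Bbm.
D♯m6: root D♯ up a minor second → E, giving Em6.

Gb Gbm Fm Bbm Em6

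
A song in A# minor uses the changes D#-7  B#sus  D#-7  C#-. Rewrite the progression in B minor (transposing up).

E-7 C#sus E-7 D-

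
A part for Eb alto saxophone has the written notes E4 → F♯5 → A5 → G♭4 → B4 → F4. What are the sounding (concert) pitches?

The Eb alto saxophone sounds a major sixth below written, so transpose each written note down a major sixth.
E4 becomes G3
F#5 becomes A4
A5 becomes C5
Gb4 becomes Bbb3
B4 becomes D4
F4 becomes Ab3

G3 A4 C5 Bbb3 D4 Ab3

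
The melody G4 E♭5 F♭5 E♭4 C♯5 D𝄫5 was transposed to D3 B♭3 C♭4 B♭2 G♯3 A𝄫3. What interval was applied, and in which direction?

down a perfect eleventh

From G4 to D3 is 11 letter names — an eleventh of some quality.
D3 to G4 is 17 semitones, which makes it a perfect eleventh; the second version is lower, so the direction is down.
Checking another pair — Dbb5 → Abb3 — gives the same interval.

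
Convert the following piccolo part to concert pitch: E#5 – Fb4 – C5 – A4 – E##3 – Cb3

The piccolo sounds a perfect octave above written, so transpose each written note up a perfect octave.
E#5 → E#6
Fb4 → Fb5
C5 → C6
A4 → A5
E##3 → E##4
Cb3 → Cb4

E#6 Fb5 C6 A5 E##4 Cb4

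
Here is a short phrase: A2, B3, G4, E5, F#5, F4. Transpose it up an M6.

A2 → F#3
B3 → G#4
G4 → E5
E5 → C#6
F#5 → D#6
F4 → D5

F#3 G#4 E5 C#6 D#6 D5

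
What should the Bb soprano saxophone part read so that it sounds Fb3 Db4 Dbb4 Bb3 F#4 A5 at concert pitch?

Gb3 Eb4 Ebb4 C4 G#4 B5

Written C4 sounds as Bb3 on the Bb soprano saxophone, so concert pitches are written a major second up.
Fb3 gives Gb3
Db4 gives Eb4
Dbb4 gives Ebb4
Bb3 gives C4
F#4 gives G#4
A5 gives B5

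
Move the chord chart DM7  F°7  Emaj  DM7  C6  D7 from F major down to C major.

F major down to C major is a perfect fourth; each chord root moves by that interval while the quality stays the same.
DM7: root D down a perfect fourth → A, giving AM7.
F°7: root F down a perfect fourth → C, giving C°7.
Emaj: root E down a perfect fourth → B, giving Bmaj.
DM7: root D down a perfect fourth → A, giving AM7.
C6: root C down a perfect fourth → G, giving G6.
D7: root D down a perfect fourth → A, giving A7.

AM7 C°7 Bmaj AM7 G6 A7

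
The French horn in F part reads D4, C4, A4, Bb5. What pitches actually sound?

G3 F3 D4 Eb5

The French horn in F sounds a perfect fifth below written, so transpose each written note down a perfect fifth.
D4 → G3
C4 → F3
A4 → D4
Bb5 → Eb5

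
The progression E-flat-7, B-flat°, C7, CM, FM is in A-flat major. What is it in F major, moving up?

C-7 G° A7 AM DM

A-flat major up to F major is a major sixth; each chord root moves by that interval while the quality stays the same.
E-flat-7: root E-flat up a major sixth → C, giving C-7.
B-flat°: root B-flat up a major sixth → G, giving G°.
C7: root C up a major sixth → A, giving A7.
CM: root C up a major sixth → A, giving AM.
FM: root F up a major sixth → D, giving DM.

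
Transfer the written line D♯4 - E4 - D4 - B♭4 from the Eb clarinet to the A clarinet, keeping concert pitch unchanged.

A4 Bb4 Ab4 Fb5

First find concert pitch: the Eb clarinet sounds a minor third above written, so D♯4 E4 D4 B♭4 sounds F#4 G4 F4 Db5.
Then write for A clarinet: it sounds a minor third below written, so the part must be a minor third above concert.
F#4 → A4
G4 → Bb4
F4 → Ab4
Db5 → Fb5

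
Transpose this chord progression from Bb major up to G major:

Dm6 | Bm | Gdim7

Bm6 G#m Edim7

Bb major up to G major is a major sixth; each chord root moves by that interval while the quality stays the same.
Dm6: root D up a major sixth → B, giving Bm6.
Bm: root B up a major sixth → G#, giving G#m.
Gdim7: root G up a major sixth → E, giving Edim7.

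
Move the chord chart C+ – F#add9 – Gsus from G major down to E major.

A+ D#add9 Esus

G major down to E major is a minor third; each chord root moves by that interval while the quality stays the same.
C+: root C down a minor third → A, giving A+.
F#add9: root F# down a minor third → D#, giving D#add9.
Gsus: root G down a minor third → E, giving Esus.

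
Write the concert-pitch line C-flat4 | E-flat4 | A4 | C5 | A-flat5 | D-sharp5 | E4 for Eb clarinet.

Ab3 C4 F#4 A4 F5 B#4 C#4

Written C4 sounds as Eb4 on the Eb clarinet, so concert pitches are written a minor third down.
Cb4 gives Ab3
Eb4 gives C4
A4 gives F#4
C5 gives A4
Ab5 gives F5
D#5 gives B#4
E4 gives C#4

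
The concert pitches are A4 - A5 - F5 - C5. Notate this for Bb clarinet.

B4 B5 G5 D5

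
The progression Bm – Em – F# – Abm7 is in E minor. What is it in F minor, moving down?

Cm Fm G Bbbm7

E minor down to F minor is a major seventh; each chord root moves by that interval while the quality stays the same.
Bm: root B down a major seventh → C, giving Cm.
Em: root E down a major seventh → F, giving Fm.
F#: root F# down a major seventh → G, giving G.
Abm7: root Ab down a major seventh → Bbb, giving Bbbm7.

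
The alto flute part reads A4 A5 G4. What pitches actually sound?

The alto flute sounds a perfect fourth below written, so transpose each written note down a perfect fourth.
A4 -> E4
A5 -> E5
G4 -> D4

E4 E5 D4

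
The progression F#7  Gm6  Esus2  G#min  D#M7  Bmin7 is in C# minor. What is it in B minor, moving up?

E7 Fm6 Dsus2 F#min C#M7 Amin7

C# minor up to B minor is a minor seventh; each chord root moves by that interval while the quality stays the same.
F#7: root F# up a minor seventh → E, giving E7.
Gm6: root G up a minor seventh → F, giving Fm6.
Esus2: root E up a minor seventh → D, giving Dsus2.
G#min: root G# up a minor seventh → F#, giving F#min.
D#M7: root D# up a minor seventh → C#, giving C#M7.
Bmin7: root B up a minor seventh → A, giving Amin7.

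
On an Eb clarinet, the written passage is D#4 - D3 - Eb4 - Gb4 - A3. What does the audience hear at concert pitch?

Written C4 on the Eb clarinet sounds as Eb4, a minor third higher; apply that shift to every note.
D#4 -> F#4
D3 -> F3
Eb4 -> Gb4
Gb4 -> Bbb4
A3 -> C4

F#4 F3 Gb4 Bbb4 C4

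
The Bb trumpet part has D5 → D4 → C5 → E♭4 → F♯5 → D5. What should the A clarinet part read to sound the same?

Eb5 Eb4 Db5 Fb4 G5 Eb5

First find concert pitch: the Bb trumpet sounds a major second below written, so D5 D4 C5 E♭4 F♯5 D5 sounds C5 C4 Bb4 Db4 E5 C5.
Then write for A clarinet: it sounds a minor third below written, so the part must be a minor third above concert.
C5 → Eb5
C4 → Eb4
Bb4 → Db5
Db4 → Fb4
E5 → G5
C5 → Eb5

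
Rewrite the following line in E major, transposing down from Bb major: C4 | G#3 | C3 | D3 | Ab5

F#3 C##3 F#2 G#2 D5

From Bb down to E is a diminished fifth; apply that to each pitch.
C4 to F#3
G#3 to C##3
C3 to F#2
D3 to G#2
Ab5 to D5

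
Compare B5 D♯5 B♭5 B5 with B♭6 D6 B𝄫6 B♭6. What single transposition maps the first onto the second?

Take the first pair: B5 → Bb6. B to B spans 8 letter names, so the interval is some kind of octave.
B5 to Bb6 is 11 semitones, which makes it a diminished octave; the second version is higher, so the direction is up.
Checking another pair — B5 → Bb6 — gives the same interval.

up a diminished octave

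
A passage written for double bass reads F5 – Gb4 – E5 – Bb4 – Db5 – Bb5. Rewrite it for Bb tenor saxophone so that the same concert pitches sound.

First find concert pitch: the double bass sounds a perfect octave below written, so F5 Gb4 E5 Bb4 Db5 Bb5 sounds F4 Gb3 E4 Bb3 Db4 Bb4.
Then write for Bb tenor saxophone: it sounds a major ninth below written, so the part must be a major ninth above concert.
F4 → G5
Gb3 → Ab4
E4 → F#5
Bb3 → C5
Db4 → Eb5
Bb4 → C6

G5 Ab4 F#5 C5 Eb5 C6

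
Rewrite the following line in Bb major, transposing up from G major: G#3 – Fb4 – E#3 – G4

B3 Abb4 G#3 Bb4

From G up to Bb is a minor third; apply that to each pitch.
G#3 gives B3
Fb4 gives Abb4
E#3 gives G#3
G4 gives Bb4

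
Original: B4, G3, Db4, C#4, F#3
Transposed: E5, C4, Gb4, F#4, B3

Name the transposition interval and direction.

up a perfect fourth

Take the first pair: B4 → E5. B to E spans 4 letter names, so the interval is some kind of fourth.
B4 to E5 is 5 semitones, which makes it a perfect fourth; the second version is higher, so the direction is up.
Checking another pair — F#3 → B3 — gives the same interval.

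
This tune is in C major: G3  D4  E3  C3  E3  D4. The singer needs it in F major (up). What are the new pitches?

C4 G4 A3 F3 A3 G4

From C up to F is a perfect fourth; apply that to each pitch.
G3 -> C4
D4 -> G4
E3 -> A3
C3 -> F3
E3 -> A3
D4 -> G4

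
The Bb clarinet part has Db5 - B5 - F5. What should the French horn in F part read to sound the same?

Gb5 E6 Bb5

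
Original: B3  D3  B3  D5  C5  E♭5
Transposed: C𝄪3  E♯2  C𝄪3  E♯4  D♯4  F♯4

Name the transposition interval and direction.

down a diminished seventh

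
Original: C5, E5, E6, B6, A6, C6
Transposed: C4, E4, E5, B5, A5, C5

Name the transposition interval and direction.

From C5 to C4 is 8 letter names — an octave of some quality.
C4 to C5 is 12 semitones, which makes it a perfect octave; the second version is lower, so the direction is down.
Checking another pair — C6 → C5 — gives the same interval.

down a perfect octave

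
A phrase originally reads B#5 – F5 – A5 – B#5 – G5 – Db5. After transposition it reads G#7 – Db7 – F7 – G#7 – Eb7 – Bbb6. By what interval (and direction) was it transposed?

From B#5 to G#7 is 13 letter names — a thirteenth of some quality.
B#5 to G#7 is 20 semitones, which makes it a minor thirteenth; the second version is higher, so the direction is up.
Checking another pair — Db5 → Bbb6 — gives the same interval.

up a minor thirteenth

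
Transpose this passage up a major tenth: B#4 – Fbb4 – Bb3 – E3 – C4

D##6 Abb5 D5 G#4 E5

B#4: a tenth up reaches D, and 16 semitones makes it D##6.
Fbb4: a tenth up reaches A, and 16 semitones makes it Abb5.
A major tenth up from Bb3 gives D5.
A major tenth up from E3 gives G#4.
A major tenth up from C4 gives E5.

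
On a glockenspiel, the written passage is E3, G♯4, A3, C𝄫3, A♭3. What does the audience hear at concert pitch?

E5 G#6 A5 Cbb5 Ab5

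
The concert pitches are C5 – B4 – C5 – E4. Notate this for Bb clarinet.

Written C4 sounds as Bb3 on the Bb clarinet, so concert pitches are written a major second up.
C5 -> D5
B4 -> C#5
C5 -> D5
E4 -> F#4

D5 C#5 D5 F#4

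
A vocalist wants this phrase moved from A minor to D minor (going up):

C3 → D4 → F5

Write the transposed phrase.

F3 G4 Bb5

A minor to D minor up is a perfect fourth, so every note moves up by that interval.
C3 to F3
D4 to G4
F5 to Bb5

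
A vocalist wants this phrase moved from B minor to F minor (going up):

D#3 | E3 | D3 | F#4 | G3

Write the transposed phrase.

A3 Bb3 Ab3 C5 Db4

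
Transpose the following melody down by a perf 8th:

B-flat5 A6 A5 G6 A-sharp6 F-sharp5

Bb4 A5 A4 G5 A#5 F#4

A perfect octave down from Bb5 gives Bb4.
A6 down a perfect octave is A5.
A perfect octave down from A5 gives A4.
A perfect octave down from G6 gives G5.
A perfect octave down from A#6 gives A#5.
F#5 down a perfect octave is F#4.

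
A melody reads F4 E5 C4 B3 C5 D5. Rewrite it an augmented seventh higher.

F4 becomes E#5
E5 becomes D##6
C4 becomes B#4
B3 becomes A##4
C5 becomes B#5
D5 becomes C##6

E#5 D##6 B#4 A##4 B#5 C##6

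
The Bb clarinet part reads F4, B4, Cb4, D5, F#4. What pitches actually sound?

The Bb clarinet sounds a major second below written, so transpose each written note down a major second.
F4 gives Eb4
B4 gives A4
Cb4 gives Bbb3
D5 gives C5
F#4 gives E4

Eb4 A4 Bbb3 C5 E4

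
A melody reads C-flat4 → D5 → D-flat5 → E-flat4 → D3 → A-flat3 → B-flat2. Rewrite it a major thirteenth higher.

Ab5 B6 Bb6 C6 B4 F5 G4

Cb4 to Ab5
D5 to B6
Db5 to Bb6
Eb4 to C6
D3 to B4
Ab3 to F5
Bb2 to G4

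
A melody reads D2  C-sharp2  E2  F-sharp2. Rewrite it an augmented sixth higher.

D2: a sixth up reaches B, and 10 semitones makes it B#2.
C#2 up an augmented sixth is A##2.
An augmented sixth up from E2 gives C##3.
An augmented sixth up from F#2 gives D##3.

B#2 A##2 C##3 D##3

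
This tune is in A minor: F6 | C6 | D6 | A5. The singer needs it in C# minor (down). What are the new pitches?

A5 E5 F#5 C#5

From A down to C# is a minor sixth; apply that to each pitch.
F6 to A5
C6 to E5
D6 to F#5
A5 to C#5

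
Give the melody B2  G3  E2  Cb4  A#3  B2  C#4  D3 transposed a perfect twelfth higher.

F#4 D5 B3 Gb5 E#5 F#4 G#5 A4

B2 to F#4
G3 to D5
E2 to B3
Cb4 to Gb5
A#3 to E#5
B2 to F#4
C#4 to G#5
D3 to A4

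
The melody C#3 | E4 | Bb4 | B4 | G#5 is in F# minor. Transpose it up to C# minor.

F# minor to C# minor up is a perfect fifth, so every note moves up by that interval.
C#3 to G#3
E4 to B4
Bb4 to F5
B4 to F#5
G#5 to D#6

G#3 B4 F5 F#5 D#6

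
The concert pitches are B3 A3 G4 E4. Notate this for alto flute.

Written C4 sounds as G3 on the alto flute, so concert pitches are written a perfect fourth up.
B3 becomes E4
A3 becomes D4
G4 becomes C5
E4 becomes A4

E4 D4 C5 A4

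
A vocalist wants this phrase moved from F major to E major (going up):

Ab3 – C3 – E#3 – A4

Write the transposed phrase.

From F up to E is a major seventh; apply that to each pitch.
Ab3 to G4
C3 to B3
E#3 to D##4
A4 to G#5

G4 B3 D##4 G#5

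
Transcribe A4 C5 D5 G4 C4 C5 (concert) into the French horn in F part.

The French horn in F sounds a perfect fifth below written, so the written part must be a perfect fifth above concert — transpose each note up.
A4 gives E5
C5 gives G5
D5 gives A5
G4 gives D5
C4 gives G4
C5 gives G5

E5 G5 A5 D5 G4 G5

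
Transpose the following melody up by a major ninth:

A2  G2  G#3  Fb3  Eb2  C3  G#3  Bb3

A2 gives B3
G2 gives A3
G#3 gives A#4
Fb3 gives Gb4
Eb2 gives F3
C3 gives D4
G#3 gives A#4
Bb3 gives C5

B3 A3 A#4 Gb4 F3 D4 A#4 C5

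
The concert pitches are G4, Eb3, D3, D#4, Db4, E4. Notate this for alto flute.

The alto flute sounds a perfect fourth below written, so the written part must be a perfect fourth above concert — transpose each note up.
G4 to C5
Eb3 to Ab3
D3 to G3
D#4 to G#4
Db4 to Gb4
E4 to A4

C5 Ab3 G3 G#4 Gb4 A4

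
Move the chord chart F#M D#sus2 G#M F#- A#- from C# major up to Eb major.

AbM Fsus2 BbM Ab- C-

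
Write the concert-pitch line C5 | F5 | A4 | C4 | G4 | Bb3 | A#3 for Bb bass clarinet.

D6 G6 B5 D5 A5 C5 B#4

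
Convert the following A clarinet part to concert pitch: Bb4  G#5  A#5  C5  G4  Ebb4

The A clarinet sounds a minor third below written, so transpose each written note down a minor third.
Bb4 to G4
G#5 to E#5
A#5 to F##5
C5 to A4
G4 to E4
Ebb4 to Cb4

G4 E#5 F##5 A4 E4 Cb4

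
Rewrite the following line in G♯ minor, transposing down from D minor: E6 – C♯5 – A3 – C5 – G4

From D down to G♯ is a diminished fifth; apply that to each pitch.
E6 becomes A#5
C#5 becomes F##4
A3 becomes D#3
C5 becomes F#4
G4 becomes C#4

A#5 F##4 D#3 F#4 C#4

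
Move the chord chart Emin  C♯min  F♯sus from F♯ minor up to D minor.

F♯ minor up to D minor is a minor sixth; each chord root moves by that interval while the quality stays the same.
Emin: root E up a minor sixth → C, giving Cmin.
C♯min: root C♯ up a minor sixth → A, giving Amin.
F♯sus: root F♯ up a minor sixth → D, giving Dsus.

Cmin Amin Dsus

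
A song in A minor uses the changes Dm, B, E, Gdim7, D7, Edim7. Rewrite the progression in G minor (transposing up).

Cm A D Fdim7 C7 Ddim7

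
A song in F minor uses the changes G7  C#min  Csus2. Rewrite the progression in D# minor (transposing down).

E#7 A##min A#sus2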